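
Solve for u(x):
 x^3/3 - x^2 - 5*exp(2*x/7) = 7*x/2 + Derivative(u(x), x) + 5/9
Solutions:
 u(x) = C1 + x^4/12 - x^3/3 - 7*x^2/4 - 5*x/9 - 35*exp(2*x/7)/2


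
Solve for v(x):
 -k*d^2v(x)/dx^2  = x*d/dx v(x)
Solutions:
 v(x) = C1 + C2*sqrt(k)*erf(sqrt(2)*x*sqrt(1/k)/2)


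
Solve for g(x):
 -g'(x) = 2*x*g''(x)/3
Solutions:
 g(x) = C1 + C2/sqrt(x)


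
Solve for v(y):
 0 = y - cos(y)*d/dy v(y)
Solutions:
 v(y) = C1 + Integral(y/cos(y), y)


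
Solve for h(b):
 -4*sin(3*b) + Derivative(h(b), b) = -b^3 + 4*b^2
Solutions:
 h(b) = C1 - b^4/4 + 4*b^3/3 - 4*cos(3*b)/3


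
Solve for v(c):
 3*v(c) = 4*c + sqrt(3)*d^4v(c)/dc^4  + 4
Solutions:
 v(c) = C1*exp(-3^(1/8)*c) + C2*exp(3^(1/8)*c) + C3*sin(3^(1/8)*c) + C4*cos(3^(1/8)*c) + 4*c/3 + 4/3


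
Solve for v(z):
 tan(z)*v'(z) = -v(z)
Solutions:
 v(z) = C1/sin(z)


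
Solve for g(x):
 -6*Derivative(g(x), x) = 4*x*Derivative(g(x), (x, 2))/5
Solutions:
 g(x) = C1 + C2/x^(13/2)


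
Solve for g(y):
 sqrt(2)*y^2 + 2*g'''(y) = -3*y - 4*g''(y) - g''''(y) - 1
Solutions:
 g(y) = C1 + C2*y - sqrt(2)*y^4/48 + y^3*(-3 + sqrt(2))/24 + y^2/16 + (C3*sin(sqrt(3)*y) + C4*cos(sqrt(3)*y))*exp(-y)


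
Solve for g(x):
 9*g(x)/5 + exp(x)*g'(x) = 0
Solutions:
 g(x) = C1*exp(9*exp(-x)/5)


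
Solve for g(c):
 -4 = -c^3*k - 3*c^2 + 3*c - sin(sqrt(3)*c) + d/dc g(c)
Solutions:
 g(c) = C1 + c^4*k/4 + c^3 - 3*c^2/2 - 4*c - sqrt(3)*cos(sqrt(3)*c)/3


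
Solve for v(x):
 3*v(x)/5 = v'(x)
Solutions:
 v(x) = C1*exp(3*x/5)


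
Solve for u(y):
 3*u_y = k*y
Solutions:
 u(y) = C1 + k*y^2/6


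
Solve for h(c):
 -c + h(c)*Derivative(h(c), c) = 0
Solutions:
 h(c) = -sqrt(C1 + c^2)
 h(c) = sqrt(C1 + c^2)


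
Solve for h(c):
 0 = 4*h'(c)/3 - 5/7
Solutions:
 h(c) = C1 + 15*c/28


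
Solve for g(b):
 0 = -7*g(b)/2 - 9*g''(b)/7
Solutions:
 g(b) = C1*sin(7*sqrt(2)*b/6) + C2*cos(7*sqrt(2)*b/6)


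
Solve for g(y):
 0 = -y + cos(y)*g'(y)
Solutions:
 g(y) = C1 + Integral(y/cos(y), y)


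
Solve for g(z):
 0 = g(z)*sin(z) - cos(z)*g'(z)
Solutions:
 g(z) = C1/cos(z)


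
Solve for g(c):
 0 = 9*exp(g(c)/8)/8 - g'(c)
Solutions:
 g(c) = 8*log(-1/(C1 + 9*c)) + 48*log(2)


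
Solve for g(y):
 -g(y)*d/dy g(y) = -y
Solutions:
 g(y) = -sqrt(C1 + y^2)
 g(y) = sqrt(C1 + y^2)


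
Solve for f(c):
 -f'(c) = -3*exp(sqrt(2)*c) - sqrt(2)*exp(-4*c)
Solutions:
 f(c) = C1 + 3*sqrt(2)*exp(sqrt(2)*c)/2 - sqrt(2)*exp(-4*c)/4


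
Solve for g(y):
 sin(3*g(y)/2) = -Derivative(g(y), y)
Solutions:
 g(y) = -2*acos((-C1 - exp(3*y))/(C1 - exp(3*y)))/3 + 4*pi/3
 g(y) = 2*acos((-C1 - exp(3*y))/(C1 - exp(3*y)))/3


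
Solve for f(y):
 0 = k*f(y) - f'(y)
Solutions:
 f(y) = C1*exp(k*y)


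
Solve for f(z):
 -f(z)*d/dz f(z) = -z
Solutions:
 f(z) = -sqrt(C1 + z^2)
 f(z) = sqrt(C1 + z^2)


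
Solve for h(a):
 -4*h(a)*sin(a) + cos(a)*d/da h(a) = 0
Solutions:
 h(a) = C1/cos(a)^4


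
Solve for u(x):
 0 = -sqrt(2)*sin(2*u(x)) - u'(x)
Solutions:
 u(x) = pi - acos((-C1 - exp(4*sqrt(2)*x))/(C1 - exp(4*sqrt(2)*x)))/2
 u(x) = acos((-C1 - exp(4*sqrt(2)*x))/(C1 - exp(4*sqrt(2)*x)))/2


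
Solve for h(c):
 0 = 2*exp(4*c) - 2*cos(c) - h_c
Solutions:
 h(c) = C1 + exp(4*c)/2 - 2*sin(c)


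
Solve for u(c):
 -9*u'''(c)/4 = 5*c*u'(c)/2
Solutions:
 u(c) = C1 + Integral(C2*airyai(-30^(1/3)*c/3) + C3*airybi(-30^(1/3)*c/3), c)


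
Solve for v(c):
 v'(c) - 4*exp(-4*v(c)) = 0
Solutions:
 v(c) = log(-I*(C1 + 16*c)^(1/4))
 v(c) = log(I*(C1 + 16*c)^(1/4))
 v(c) = log(-(C1 + 16*c)^(1/4))
 v(c) = log(C1 + 16*c)/4


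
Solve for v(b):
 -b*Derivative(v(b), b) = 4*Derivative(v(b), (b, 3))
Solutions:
 v(b) = C1 + Integral(C2*airyai(-2^(1/3)*b/2) + C3*airybi(-2^(1/3)*b/2), b)


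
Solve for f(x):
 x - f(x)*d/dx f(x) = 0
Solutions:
 f(x) = -sqrt(C1 + x^2)
 f(x) = sqrt(C1 + x^2)


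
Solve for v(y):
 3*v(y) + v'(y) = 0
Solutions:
 v(y) = C1*exp(-3*y)


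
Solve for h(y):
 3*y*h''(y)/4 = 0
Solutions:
 h(y) = C1 + C2*y


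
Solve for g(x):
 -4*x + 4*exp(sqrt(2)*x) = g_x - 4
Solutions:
 g(x) = C1 - 2*x^2 + 4*x + 2*sqrt(2)*exp(sqrt(2)*x)


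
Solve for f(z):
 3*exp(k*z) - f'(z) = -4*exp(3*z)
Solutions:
 f(z) = C1 + 4*exp(3*z)/3 + 3*exp(k*z)/k


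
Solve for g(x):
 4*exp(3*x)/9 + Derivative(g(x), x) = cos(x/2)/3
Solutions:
 g(x) = C1 - 4*exp(3*x)/27 + 2*sin(x/2)/3


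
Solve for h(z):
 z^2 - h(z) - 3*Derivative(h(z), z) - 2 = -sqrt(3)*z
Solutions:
 h(z) = C1*exp(-z/3) + z^2 - 6*z + sqrt(3)*z - 3*sqrt(3) + 16


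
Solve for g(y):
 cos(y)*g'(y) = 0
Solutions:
 g(y) = C1


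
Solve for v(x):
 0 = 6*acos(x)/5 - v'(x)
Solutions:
 v(x) = C1 + 6*x*acos(x)/5 - 6*sqrt(1 - x^2)/5


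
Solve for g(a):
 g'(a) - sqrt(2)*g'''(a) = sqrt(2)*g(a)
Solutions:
 g(a) = C1*exp(3^(1/3)*a*(2^(5/6)*3^(1/3)/(sqrt(3)*sqrt(27 - sqrt(2)) + 9)^(1/3) + 2^(2/3)*(sqrt(3)*sqrt(27 - sqrt(2)) + 9)^(1/3))/12)*sin(3^(1/6)*a*(-3*2^(5/6)/(sqrt(3)*sqrt(27 - sqrt(2)) + 9)^(1/3) + 6^(2/3)*(sqrt(3)*sqrt(27 - sqrt(2)) + 9)^(1/3))/12) + C2*exp(3^(1/3)*a*(2^(5/6)*3^(1/3)/(sqrt(3)*sqrt(27 - sqrt(2)) + 9)^(1/3) + 2^(2/3)*(sqrt(3)*sqrt(27 - sqrt(2)) + 9)^(1/3))/12)*cos(3^(1/6)*a*(-3*2^(5/6)/(sqrt(3)*sqrt(27 - sqrt(2)) + 9)^(1/3) + 6^(2/3)*(sqrt(3)*sqrt(27 - sqrt(2)) + 9)^(1/3))/12) + C3*exp(-3^(1/3)*a*(2^(5/6)*3^(1/3)/(sqrt(3)*sqrt(27 - sqrt(2)) + 9)^(1/3) + 2^(2/3)*(sqrt(3)*sqrt(27 - sqrt(2)) + 9)^(1/3))/6)


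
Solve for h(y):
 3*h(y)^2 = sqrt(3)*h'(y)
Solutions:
 h(y) = -1/(C1 + sqrt(3)*y)


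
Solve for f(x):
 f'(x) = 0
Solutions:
 f(x) = C1


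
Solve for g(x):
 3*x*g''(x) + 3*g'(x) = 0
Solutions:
 g(x) = C1 + C2*log(x)


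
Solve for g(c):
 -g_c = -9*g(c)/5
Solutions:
 g(c) = C1*exp(9*c/5)


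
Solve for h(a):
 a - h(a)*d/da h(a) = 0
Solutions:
 h(a) = -sqrt(C1 + a^2)
 h(a) = sqrt(C1 + a^2)


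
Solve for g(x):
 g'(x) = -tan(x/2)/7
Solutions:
 g(x) = C1 + 2*log(cos(x/2))/7


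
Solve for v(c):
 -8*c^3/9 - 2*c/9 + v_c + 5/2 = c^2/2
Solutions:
 v(c) = C1 + 2*c^4/9 + c^3/6 + c^2/9 - 5*c/2


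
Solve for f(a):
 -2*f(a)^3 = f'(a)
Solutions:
 f(a) = -sqrt(2)*sqrt(-1/(C1 - 2*a))/2
 f(a) = sqrt(2)*sqrt(-1/(C1 - 2*a))/2


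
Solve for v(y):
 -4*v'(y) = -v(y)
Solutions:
 v(y) = C1*exp(y/4)


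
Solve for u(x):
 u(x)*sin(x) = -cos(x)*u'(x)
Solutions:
 u(x) = C1*cos(x)


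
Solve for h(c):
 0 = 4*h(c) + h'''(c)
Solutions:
 h(c) = C3*exp(-2^(2/3)*c) + (C1*sin(2^(2/3)*sqrt(3)*c/2) + C2*cos(2^(2/3)*sqrt(3)*c/2))*exp(2^(2/3)*c/2)


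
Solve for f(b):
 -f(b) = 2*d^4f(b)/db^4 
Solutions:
 f(b) = (C1*sin(2^(1/4)*b/2) + C2*cos(2^(1/4)*b/2))*exp(-2^(1/4)*b/2) + (C3*sin(2^(1/4)*b/2) + C4*cos(2^(1/4)*b/2))*exp(2^(1/4)*b/2)


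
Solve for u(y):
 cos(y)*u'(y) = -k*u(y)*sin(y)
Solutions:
 u(y) = C1*exp(k*log(cos(y)))


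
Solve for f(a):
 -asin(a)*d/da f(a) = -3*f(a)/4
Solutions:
 f(a) = C1*exp(3*Integral(1/asin(a), a)/4)


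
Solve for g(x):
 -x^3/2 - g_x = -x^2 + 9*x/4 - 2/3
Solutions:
 g(x) = C1 - x^4/8 + x^3/3 - 9*x^2/8 + 2*x/3


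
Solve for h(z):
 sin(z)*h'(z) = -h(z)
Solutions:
 h(z) = C1*sqrt(cos(z) + 1)/sqrt(cos(z) - 1)


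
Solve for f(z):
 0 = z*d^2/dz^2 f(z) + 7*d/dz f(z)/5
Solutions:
 f(z) = C1 + C2/z^(2/5)


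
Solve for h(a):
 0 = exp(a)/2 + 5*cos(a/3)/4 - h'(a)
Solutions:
 h(a) = C1 + exp(a)/2 + 15*sin(a/3)/4


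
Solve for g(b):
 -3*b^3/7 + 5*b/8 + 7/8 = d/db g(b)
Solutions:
 g(b) = C1 - 3*b^4/28 + 5*b^2/16 + 7*b/8


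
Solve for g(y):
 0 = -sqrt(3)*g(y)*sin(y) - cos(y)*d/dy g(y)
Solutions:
 g(y) = C1*cos(y)^(sqrt(3))


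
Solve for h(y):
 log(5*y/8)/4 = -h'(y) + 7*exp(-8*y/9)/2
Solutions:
 h(y) = C1 - y*log(y)/4 + y*(-log(5) + 1 + 3*log(2))/4 - 63*exp(-8*y/9)/16


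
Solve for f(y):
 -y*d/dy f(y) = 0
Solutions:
 f(y) = C1


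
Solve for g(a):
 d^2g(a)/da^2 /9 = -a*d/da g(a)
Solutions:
 g(a) = C1 + C2*erf(3*sqrt(2)*a/2)


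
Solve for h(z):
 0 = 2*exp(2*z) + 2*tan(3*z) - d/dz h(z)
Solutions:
 h(z) = C1 + exp(2*z) - 2*log(cos(3*z))/3


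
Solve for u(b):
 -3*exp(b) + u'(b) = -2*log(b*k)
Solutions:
 u(b) = C1 - 2*b*log(b*k) + 2*b + 3*exp(b)


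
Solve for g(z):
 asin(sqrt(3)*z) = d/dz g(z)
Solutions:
 g(z) = C1 + z*asin(sqrt(3)*z) + sqrt(3)*sqrt(1 - 3*z^2)/3


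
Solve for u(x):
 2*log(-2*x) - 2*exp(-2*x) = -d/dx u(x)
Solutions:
 u(x) = C1 - 2*x*log(-x) + 2*x*(1 - log(2)) - exp(-2*x)


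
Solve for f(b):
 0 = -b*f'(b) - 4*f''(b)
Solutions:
 f(b) = C1 + C2*erf(sqrt(2)*b/4)


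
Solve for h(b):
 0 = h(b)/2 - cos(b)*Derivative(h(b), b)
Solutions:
 h(b) = C1*(sin(b) + 1)^(1/4)/(sin(b) - 1)^(1/4)


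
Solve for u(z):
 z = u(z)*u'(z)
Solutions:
 u(z) = -sqrt(C1 + z^2)
 u(z) = sqrt(C1 + z^2)


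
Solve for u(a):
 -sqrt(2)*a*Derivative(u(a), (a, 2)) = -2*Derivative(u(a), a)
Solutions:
 u(a) = C1 + C2*a^(1 + sqrt(2))


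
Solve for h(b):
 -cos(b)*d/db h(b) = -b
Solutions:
 h(b) = C1 + Integral(b/cos(b), b)


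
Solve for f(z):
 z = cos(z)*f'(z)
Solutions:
 f(z) = C1 + Integral(z/cos(z), z)


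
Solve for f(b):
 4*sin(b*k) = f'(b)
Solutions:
 f(b) = C1 - 4*cos(b*k)/k


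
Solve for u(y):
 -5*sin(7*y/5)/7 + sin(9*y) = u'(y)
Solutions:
 u(y) = C1 + 25*cos(7*y/5)/49 - cos(9*y)/9


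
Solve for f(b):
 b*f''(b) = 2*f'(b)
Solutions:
 f(b) = C1 + C2*b^3


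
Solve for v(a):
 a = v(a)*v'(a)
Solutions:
 v(a) = -sqrt(C1 + a^2)
 v(a) = sqrt(C1 + a^2)


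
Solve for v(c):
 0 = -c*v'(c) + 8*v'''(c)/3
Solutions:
 v(c) = C1 + Integral(C2*airyai(3^(1/3)*c/2) + C3*airybi(3^(1/3)*c/2), c)


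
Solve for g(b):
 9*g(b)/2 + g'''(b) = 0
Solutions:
 g(b) = C3*exp(-6^(2/3)*b/2) + (C1*sin(3*2^(2/3)*3^(1/6)*b/4) + C2*cos(3*2^(2/3)*3^(1/6)*b/4))*exp(6^(2/3)*b/4)


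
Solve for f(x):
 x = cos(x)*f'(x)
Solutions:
 f(x) = C1 + Integral(x/cos(x), x)


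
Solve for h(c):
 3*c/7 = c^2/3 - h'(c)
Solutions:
 h(c) = C1 + c^3/9 - 3*c^2/14


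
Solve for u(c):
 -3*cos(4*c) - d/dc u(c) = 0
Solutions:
 u(c) = C1 - 3*sin(4*c)/4


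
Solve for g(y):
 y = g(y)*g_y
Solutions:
 g(y) = -sqrt(C1 + y^2)
 g(y) = sqrt(C1 + y^2)


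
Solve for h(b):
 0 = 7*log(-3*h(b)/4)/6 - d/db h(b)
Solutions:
 -6*Integral(1/(log(-_y) - 2*log(2) + log(3)), (_y, h(b)))/7 = C1 - b


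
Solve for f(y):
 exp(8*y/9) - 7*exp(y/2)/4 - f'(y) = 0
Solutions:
 f(y) = C1 + 9*exp(8*y/9)/8 - 7*exp(y/2)/2


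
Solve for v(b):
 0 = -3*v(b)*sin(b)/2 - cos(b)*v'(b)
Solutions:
 v(b) = C1*cos(b)^(3/2)


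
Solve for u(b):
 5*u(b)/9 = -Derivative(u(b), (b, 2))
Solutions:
 u(b) = C1*sin(sqrt(5)*b/3) + C2*cos(sqrt(5)*b/3)


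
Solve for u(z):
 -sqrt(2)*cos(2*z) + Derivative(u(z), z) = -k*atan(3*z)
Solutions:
 u(z) = C1 - k*(z*atan(3*z) - log(9*z^2 + 1)/6) + sqrt(2)*sin(2*z)/2


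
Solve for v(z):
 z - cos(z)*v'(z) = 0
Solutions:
 v(z) = C1 + Integral(z/cos(z), z)


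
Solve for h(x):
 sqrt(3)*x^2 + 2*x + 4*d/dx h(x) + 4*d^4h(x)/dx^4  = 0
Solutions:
 h(x) = C1 + C4*exp(-x) - sqrt(3)*x^3/12 - x^2/4 + (C2*sin(sqrt(3)*x/2) + C3*cos(sqrt(3)*x/2))*exp(x/2)


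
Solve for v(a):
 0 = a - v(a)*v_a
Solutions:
 v(a) = -sqrt(C1 + a^2)
 v(a) = sqrt(C1 + a^2)


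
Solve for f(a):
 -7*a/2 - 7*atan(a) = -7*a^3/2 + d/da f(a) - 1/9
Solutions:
 f(a) = C1 + 7*a^4/8 - 7*a^2/4 - 7*a*atan(a) + a/9 + 7*log(a^2 + 1)/2


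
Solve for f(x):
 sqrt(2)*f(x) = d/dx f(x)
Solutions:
 f(x) = C1*exp(sqrt(2)*x)


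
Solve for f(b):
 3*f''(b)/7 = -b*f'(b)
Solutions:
 f(b) = C1 + C2*erf(sqrt(42)*b/6)


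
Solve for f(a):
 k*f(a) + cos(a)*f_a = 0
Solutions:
 f(a) = C1*exp(k*(log(sin(a) - 1) - log(sin(a) + 1))/2)


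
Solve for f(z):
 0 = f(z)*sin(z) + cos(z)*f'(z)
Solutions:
 f(z) = C1*cos(z)


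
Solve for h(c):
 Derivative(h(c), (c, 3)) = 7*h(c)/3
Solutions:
 h(c) = C3*exp(3^(2/3)*7^(1/3)*c/3) + (C1*sin(3^(1/6)*7^(1/3)*c/2) + C2*cos(3^(1/6)*7^(1/3)*c/2))*exp(-3^(2/3)*7^(1/3)*c/6)


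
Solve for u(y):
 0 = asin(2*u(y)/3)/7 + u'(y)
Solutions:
 Integral(1/asin(2*_y/3), (_y, u(y))) = C1 - y/7


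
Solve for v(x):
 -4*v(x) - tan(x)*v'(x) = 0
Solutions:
 v(x) = C1/sin(x)^4


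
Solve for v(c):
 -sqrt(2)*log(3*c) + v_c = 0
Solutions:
 v(c) = C1 + sqrt(2)*c*log(c) - sqrt(2)*c + sqrt(2)*c*log(3)


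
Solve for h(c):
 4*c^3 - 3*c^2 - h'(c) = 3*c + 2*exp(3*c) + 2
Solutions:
 h(c) = C1 + c^4 - c^3 - 3*c^2/2 - 2*c - 2*exp(3*c)/3


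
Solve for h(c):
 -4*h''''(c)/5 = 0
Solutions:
 h(c) = C1 + C2*c + C3*c^2 + C4*c^3


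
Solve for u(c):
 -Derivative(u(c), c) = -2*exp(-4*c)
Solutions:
 u(c) = C1 - exp(-4*c)/2


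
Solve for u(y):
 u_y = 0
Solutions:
 u(y) = C1


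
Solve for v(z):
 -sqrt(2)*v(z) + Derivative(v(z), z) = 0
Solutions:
 v(z) = C1*exp(sqrt(2)*z)


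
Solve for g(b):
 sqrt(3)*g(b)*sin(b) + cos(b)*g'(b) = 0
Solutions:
 g(b) = C1*cos(b)^(sqrt(3))


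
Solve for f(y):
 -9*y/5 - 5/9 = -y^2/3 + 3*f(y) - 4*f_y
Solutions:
 f(y) = C1*exp(3*y/4) + y^2/9 - 41*y/135 - 239/405


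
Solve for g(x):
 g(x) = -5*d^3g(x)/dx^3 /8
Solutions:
 g(x) = C3*exp(-2*5^(2/3)*x/5) + (C1*sin(sqrt(3)*5^(2/3)*x/5) + C2*cos(sqrt(3)*5^(2/3)*x/5))*exp(5^(2/3)*x/5)


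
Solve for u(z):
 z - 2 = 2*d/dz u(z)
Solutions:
 u(z) = C1 + z^2/4 - z


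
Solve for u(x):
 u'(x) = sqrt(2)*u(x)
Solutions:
 u(x) = C1*exp(sqrt(2)*x)


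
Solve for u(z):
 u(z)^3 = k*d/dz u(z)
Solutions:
 u(z) = -sqrt(2)*sqrt(-k/(C1*k + z))/2
 u(z) = sqrt(2)*sqrt(-k/(C1*k + z))/2


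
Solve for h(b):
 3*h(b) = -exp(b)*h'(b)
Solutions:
 h(b) = C1*exp(3*exp(-b))


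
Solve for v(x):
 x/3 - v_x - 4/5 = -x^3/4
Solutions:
 v(x) = C1 + x^4/16 + x^2/6 - 4*x/5


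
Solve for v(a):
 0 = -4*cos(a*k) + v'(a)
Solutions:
 v(a) = C1 + 4*sin(a*k)/k


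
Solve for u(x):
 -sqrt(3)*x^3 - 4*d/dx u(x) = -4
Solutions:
 u(x) = C1 - sqrt(3)*x^4/16 + x


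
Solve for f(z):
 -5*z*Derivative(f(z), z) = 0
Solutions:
 f(z) = C1


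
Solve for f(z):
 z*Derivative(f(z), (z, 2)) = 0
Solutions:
 f(z) = C1 + C2*z


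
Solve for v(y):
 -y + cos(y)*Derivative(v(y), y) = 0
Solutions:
 v(y) = C1 + Integral(y/cos(y), y)


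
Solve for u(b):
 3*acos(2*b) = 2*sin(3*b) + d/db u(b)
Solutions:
 u(b) = C1 + 3*b*acos(2*b) - 3*sqrt(1 - 4*b^2)/2 + 2*cos(3*b)/3


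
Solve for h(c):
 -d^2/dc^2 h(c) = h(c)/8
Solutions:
 h(c) = C1*sin(sqrt(2)*c/4) + C2*cos(sqrt(2)*c/4)


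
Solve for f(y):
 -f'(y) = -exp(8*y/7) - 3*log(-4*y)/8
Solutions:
 f(y) = C1 + 3*y*log(-y)/8 + 3*y*(-1 + 2*log(2))/8 + 7*exp(8*y/7)/8


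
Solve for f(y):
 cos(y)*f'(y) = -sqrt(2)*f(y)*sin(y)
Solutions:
 f(y) = C1*cos(y)^(sqrt(2))


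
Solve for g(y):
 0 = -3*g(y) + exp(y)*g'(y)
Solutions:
 g(y) = C1*exp(-3*exp(-y))


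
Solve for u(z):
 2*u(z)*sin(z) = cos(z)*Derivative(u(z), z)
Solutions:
 u(z) = C1/cos(z)^2


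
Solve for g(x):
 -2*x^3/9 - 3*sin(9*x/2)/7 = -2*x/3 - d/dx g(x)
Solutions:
 g(x) = C1 + x^4/18 - x^2/3 - 2*cos(9*x/2)/21


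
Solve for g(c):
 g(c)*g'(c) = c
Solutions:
 g(c) = -sqrt(C1 + c^2)
 g(c) = sqrt(C1 + c^2)


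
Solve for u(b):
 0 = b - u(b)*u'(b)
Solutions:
 u(b) = -sqrt(C1 + b^2)
 u(b) = sqrt(C1 + b^2)


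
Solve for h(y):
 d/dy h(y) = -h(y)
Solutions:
 h(y) = C1*exp(-y)


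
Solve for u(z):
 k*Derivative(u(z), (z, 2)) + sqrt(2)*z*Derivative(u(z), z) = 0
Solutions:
 u(z) = C1 + C2*sqrt(k)*erf(2^(3/4)*z*sqrt(1/k)/2)


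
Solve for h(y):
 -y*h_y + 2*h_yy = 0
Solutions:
 h(y) = C1 + C2*erfi(y/2)


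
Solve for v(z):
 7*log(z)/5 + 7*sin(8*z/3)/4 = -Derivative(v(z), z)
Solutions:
 v(z) = C1 - 7*z*log(z)/5 + 7*z/5 + 21*cos(8*z/3)/32


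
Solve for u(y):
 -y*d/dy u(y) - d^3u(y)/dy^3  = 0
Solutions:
 u(y) = C1 + Integral(C2*airyai(-y) + C3*airybi(-y), y)


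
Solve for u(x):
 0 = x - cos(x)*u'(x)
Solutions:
 u(x) = C1 + Integral(x/cos(x), x)


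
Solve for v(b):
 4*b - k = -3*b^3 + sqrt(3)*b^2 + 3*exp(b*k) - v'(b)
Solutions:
 v(b) = C1 - 3*b^4/4 + sqrt(3)*b^3/3 - 2*b^2 + b*k + 3*exp(b*k)/k


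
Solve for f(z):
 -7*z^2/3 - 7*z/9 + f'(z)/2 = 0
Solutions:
 f(z) = C1 + 14*z^3/9 + 7*z^2/9


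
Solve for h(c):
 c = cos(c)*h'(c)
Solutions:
 h(c) = C1 + Integral(c/cos(c), c)


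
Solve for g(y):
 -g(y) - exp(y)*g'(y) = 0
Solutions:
 g(y) = C1*exp(exp(-y))


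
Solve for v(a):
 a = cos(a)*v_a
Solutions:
 v(a) = C1 + Integral(a/cos(a), a)


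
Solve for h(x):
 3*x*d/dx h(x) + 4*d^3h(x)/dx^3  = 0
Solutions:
 h(x) = C1 + Integral(C2*airyai(-6^(1/3)*x/2) + C3*airybi(-6^(1/3)*x/2), x)


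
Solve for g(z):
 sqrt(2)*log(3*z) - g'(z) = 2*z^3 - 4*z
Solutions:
 g(z) = C1 - z^4/2 + 2*z^2 + sqrt(2)*z*log(z) - sqrt(2)*z + sqrt(2)*z*log(3)


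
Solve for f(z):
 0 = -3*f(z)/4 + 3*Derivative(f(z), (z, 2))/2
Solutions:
 f(z) = C1*exp(-sqrt(2)*z/2) + C2*exp(sqrt(2)*z/2)


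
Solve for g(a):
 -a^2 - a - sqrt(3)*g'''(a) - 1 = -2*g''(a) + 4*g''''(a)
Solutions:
 g(a) = C1 + C2*a + C3*exp(a*(-sqrt(3) + sqrt(35))/8) + C4*exp(-a*(sqrt(3) + sqrt(35))/8) + a^4/24 + a^3*(1 + sqrt(3))/12 + a^2*(sqrt(3) + 13)/8


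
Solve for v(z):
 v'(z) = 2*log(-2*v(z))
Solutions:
 -Integral(1/(log(-_y) + log(2)), (_y, v(z)))/2 = C1 - z


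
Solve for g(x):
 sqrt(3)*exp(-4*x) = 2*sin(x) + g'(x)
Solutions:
 g(x) = C1 + 2*cos(x) - sqrt(3)*exp(-4*x)/4


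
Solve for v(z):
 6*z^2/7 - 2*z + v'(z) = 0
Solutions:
 v(z) = C1 - 2*z^3/7 + z^2


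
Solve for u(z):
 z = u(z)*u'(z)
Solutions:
 u(z) = -sqrt(C1 + z^2)
 u(z) = sqrt(C1 + z^2)


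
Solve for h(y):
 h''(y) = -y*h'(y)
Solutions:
 h(y) = C1 + C2*erf(sqrt(2)*y/2)


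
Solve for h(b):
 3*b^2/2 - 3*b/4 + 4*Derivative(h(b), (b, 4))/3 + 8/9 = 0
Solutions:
 h(b) = C1 + C2*b + C3*b^2 + C4*b^3 - b^6/320 + 3*b^5/640 - b^4/36


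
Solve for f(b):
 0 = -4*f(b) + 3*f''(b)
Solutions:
 f(b) = C1*exp(-2*sqrt(3)*b/3) + C2*exp(2*sqrt(3)*b/3)


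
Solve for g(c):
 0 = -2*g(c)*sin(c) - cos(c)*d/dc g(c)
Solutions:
 g(c) = C1*cos(c)^2


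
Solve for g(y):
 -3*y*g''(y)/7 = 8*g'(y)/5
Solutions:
 g(y) = C1 + C2/y^(41/15)


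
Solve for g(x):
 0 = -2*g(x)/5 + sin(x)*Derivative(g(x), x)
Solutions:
 g(x) = C1*(cos(x) - 1)^(1/5)/(cos(x) + 1)^(1/5)


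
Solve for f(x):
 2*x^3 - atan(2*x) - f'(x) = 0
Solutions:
 f(x) = C1 + x^4/2 - x*atan(2*x) + log(4*x^2 + 1)/4


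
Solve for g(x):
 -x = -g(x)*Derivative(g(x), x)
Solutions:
 g(x) = -sqrt(C1 + x^2)
 g(x) = sqrt(C1 + x^2)


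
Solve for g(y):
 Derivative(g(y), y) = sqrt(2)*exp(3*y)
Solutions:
 g(y) = C1 + sqrt(2)*exp(3*y)/3


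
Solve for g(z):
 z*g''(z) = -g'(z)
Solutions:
 g(z) = C1 + C2*log(z)


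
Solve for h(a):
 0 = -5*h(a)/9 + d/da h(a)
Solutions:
 h(a) = C1*exp(5*a/9)


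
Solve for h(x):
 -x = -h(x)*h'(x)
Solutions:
 h(x) = -sqrt(C1 + x^2)
 h(x) = sqrt(C1 + x^2)


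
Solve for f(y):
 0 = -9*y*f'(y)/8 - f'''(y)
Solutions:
 f(y) = C1 + Integral(C2*airyai(-3^(2/3)*y/2) + C3*airybi(-3^(2/3)*y/2), y)


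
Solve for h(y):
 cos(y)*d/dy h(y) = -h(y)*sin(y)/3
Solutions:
 h(y) = C1*cos(y)^(1/3)


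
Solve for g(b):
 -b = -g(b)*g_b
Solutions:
 g(b) = -sqrt(C1 + b^2)
 g(b) = sqrt(C1 + b^2)


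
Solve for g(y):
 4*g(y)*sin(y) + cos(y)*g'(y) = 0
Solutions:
 g(y) = C1*cos(y)^4


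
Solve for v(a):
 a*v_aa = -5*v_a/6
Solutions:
 v(a) = C1 + C2*a^(1/6)


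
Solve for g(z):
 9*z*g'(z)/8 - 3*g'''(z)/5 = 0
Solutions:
 g(z) = C1 + Integral(C2*airyai(15^(1/3)*z/2) + C3*airybi(15^(1/3)*z/2), z)


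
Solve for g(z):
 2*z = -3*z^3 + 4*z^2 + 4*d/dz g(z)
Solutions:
 g(z) = C1 + 3*z^4/16 - z^3/3 + z^2/4


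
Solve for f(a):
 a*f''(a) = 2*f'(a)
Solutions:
 f(a) = C1 + C2*a^3


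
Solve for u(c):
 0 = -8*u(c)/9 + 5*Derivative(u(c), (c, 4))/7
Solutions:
 u(c) = C1*exp(-sqrt(3)*5^(3/4)*56^(1/4)*c/15) + C2*exp(sqrt(3)*5^(3/4)*56^(1/4)*c/15) + C3*sin(sqrt(3)*5^(3/4)*56^(1/4)*c/15) + C4*cos(sqrt(3)*5^(3/4)*56^(1/4)*c/15)


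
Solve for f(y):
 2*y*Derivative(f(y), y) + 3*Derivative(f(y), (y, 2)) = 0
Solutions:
 f(y) = C1 + C2*erf(sqrt(3)*y/3)


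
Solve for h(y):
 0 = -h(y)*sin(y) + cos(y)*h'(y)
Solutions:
 h(y) = C1/cos(y)


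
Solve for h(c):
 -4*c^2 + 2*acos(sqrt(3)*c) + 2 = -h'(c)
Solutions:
 h(c) = C1 + 4*c^3/3 - 2*c*acos(sqrt(3)*c) - 2*c + 2*sqrt(3)*sqrt(1 - 3*c^2)/3


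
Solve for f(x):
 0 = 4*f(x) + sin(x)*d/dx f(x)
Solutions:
 f(x) = C1*(cos(x)^2 + 2*cos(x) + 1)/(cos(x)^2 - 2*cos(x) + 1)


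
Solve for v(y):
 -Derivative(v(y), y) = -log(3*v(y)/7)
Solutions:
 -Integral(1/(log(_y) - log(7) + log(3)), (_y, v(y))) = C1 - y


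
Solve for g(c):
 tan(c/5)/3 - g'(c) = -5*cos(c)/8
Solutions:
 g(c) = C1 - 5*log(cos(c/5))/3 + 5*sin(c)/8


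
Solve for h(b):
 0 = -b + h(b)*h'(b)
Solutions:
 h(b) = -sqrt(C1 + b^2)
 h(b) = sqrt(C1 + b^2)


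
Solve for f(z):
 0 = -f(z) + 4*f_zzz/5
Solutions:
 f(z) = C3*exp(10^(1/3)*z/2) + (C1*sin(10^(1/3)*sqrt(3)*z/4) + C2*cos(10^(1/3)*sqrt(3)*z/4))*exp(-10^(1/3)*z/4)


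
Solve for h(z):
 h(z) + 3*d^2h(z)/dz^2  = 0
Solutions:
 h(z) = C1*sin(sqrt(3)*z/3) + C2*cos(sqrt(3)*z/3)


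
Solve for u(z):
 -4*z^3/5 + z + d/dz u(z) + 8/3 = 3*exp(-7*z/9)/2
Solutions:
 u(z) = C1 + z^4/5 - z^2/2 - 8*z/3 - 27*exp(-7*z/9)/14


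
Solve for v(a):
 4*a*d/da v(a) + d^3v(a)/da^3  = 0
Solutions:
 v(a) = C1 + Integral(C2*airyai(-2^(2/3)*a) + C3*airybi(-2^(2/3)*a), a)


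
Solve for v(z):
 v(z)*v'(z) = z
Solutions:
 v(z) = -sqrt(C1 + z^2)
 v(z) = sqrt(C1 + z^2)


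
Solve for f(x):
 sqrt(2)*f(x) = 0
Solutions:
 f(x) = 0


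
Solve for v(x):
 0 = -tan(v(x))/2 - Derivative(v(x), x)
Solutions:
 v(x) = pi - asin(C1*exp(-x/2))
 v(x) = asin(C1*exp(-x/2))


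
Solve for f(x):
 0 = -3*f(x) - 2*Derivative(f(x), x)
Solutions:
 f(x) = C1*exp(-3*x/2)


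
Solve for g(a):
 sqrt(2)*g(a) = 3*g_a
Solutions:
 g(a) = C1*exp(sqrt(2)*a/3)


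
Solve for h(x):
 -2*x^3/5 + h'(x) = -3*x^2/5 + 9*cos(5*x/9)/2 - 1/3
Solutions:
 h(x) = C1 + x^4/10 - x^3/5 - x/3 + 81*sin(5*x/9)/10


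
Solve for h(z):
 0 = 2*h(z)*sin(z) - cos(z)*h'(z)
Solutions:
 h(z) = C1/cos(z)^2


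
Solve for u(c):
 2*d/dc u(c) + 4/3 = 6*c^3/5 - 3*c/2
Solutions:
 u(c) = C1 + 3*c^4/20 - 3*c^2/8 - 2*c/3


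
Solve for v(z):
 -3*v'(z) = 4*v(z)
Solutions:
 v(z) = C1*exp(-4*z/3)


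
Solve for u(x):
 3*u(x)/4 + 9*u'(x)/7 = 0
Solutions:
 u(x) = C1*exp(-7*x/12)


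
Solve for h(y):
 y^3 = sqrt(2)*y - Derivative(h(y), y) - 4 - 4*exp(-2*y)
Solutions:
 h(y) = C1 - y^4/4 + sqrt(2)*y^2/2 - 4*y + 2*exp(-2*y)


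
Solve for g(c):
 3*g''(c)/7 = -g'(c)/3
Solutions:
 g(c) = C1 + C2*exp(-7*c/9)


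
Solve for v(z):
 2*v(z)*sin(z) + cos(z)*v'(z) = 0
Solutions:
 v(z) = C1*cos(z)^2


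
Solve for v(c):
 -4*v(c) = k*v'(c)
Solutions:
 v(c) = C1*exp(-4*c/k)


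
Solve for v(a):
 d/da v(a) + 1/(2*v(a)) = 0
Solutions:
 v(a) = -sqrt(C1 - a)
 v(a) = sqrt(C1 - a)


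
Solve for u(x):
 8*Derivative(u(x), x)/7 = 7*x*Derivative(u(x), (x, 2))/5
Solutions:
 u(x) = C1 + C2*x^(89/49)


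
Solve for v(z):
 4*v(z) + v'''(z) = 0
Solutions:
 v(z) = C3*exp(-2^(2/3)*z) + (C1*sin(2^(2/3)*sqrt(3)*z/2) + C2*cos(2^(2/3)*sqrt(3)*z/2))*exp(2^(2/3)*z/2)


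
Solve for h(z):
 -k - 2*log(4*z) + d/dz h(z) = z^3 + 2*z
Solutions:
 h(z) = C1 + k*z + z^4/4 + z^2 + 2*z*log(z) - 2*z + z*log(16)


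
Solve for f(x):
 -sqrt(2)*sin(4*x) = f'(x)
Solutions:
 f(x) = C1 + sqrt(2)*cos(4*x)/4


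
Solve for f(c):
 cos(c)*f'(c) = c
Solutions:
 f(c) = C1 + Integral(c/cos(c), c)


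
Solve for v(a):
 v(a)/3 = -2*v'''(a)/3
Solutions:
 v(a) = C3*exp(-2^(2/3)*a/2) + (C1*sin(2^(2/3)*sqrt(3)*a/4) + C2*cos(2^(2/3)*sqrt(3)*a/4))*exp(2^(2/3)*a/4)


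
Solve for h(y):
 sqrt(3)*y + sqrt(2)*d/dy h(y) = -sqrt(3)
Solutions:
 h(y) = C1 - sqrt(6)*y^2/4 - sqrt(6)*y/2


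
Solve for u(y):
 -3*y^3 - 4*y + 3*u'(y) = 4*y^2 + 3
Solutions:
 u(y) = C1 + y^4/4 + 4*y^3/9 + 2*y^2/3 + y


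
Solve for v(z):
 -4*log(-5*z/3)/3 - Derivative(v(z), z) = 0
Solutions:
 v(z) = C1 - 4*z*log(-z)/3 + 4*z*(-log(5) + 1 + log(3))/3


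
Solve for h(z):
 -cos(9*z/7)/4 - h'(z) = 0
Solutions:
 h(z) = C1 - 7*sin(9*z/7)/36


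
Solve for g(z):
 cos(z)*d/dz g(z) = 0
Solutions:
 g(z) = C1


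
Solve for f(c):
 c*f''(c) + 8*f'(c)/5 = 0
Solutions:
 f(c) = C1 + C2/c^(3/5)


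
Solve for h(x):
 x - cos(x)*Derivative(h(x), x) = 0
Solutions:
 h(x) = C1 + Integral(x/cos(x), x)


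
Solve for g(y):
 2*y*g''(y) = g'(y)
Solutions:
 g(y) = C1 + C2*y^(3/2)


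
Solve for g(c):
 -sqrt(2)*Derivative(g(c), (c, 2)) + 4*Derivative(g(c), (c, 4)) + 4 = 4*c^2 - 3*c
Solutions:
 g(c) = C1 + C2*c + C3*exp(-2^(1/4)*c/2) + C4*exp(2^(1/4)*c/2) - sqrt(2)*c^4/6 + sqrt(2)*c^3/4 + c^2*(-8 + sqrt(2))


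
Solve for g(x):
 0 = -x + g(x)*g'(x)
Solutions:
 g(x) = -sqrt(C1 + x^2)
 g(x) = sqrt(C1 + x^2)


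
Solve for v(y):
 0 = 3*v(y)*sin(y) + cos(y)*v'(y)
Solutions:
 v(y) = C1*cos(y)^3


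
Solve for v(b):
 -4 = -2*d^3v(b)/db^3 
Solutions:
 v(b) = C1 + C2*b + C3*b^2 + b^3/3


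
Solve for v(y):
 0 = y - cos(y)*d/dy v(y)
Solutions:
 v(y) = C1 + Integral(y/cos(y), y)


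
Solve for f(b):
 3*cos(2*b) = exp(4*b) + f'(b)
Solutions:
 f(b) = C1 - exp(4*b)/4 + 3*sin(2*b)/2


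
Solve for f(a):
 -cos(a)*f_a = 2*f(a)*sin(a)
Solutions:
 f(a) = C1*cos(a)^2


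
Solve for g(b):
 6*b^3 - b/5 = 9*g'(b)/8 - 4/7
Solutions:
 g(b) = C1 + 4*b^4/3 - 4*b^2/45 + 32*b/63


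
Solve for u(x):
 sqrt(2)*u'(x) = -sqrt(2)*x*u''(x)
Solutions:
 u(x) = C1 + C2*log(x)


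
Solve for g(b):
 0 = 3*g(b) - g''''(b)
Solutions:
 g(b) = C1*exp(-3^(1/4)*b) + C2*exp(3^(1/4)*b) + C3*sin(3^(1/4)*b) + C4*cos(3^(1/4)*b)


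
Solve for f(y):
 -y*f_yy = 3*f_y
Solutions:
 f(y) = C1 + C2/y^2


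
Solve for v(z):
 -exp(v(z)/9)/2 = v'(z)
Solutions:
 v(z) = 9*log(1/(C1 + z)) + 9*log(18)


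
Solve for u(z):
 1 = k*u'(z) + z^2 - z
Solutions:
 u(z) = C1 - z^3/(3*k) + z^2/(2*k) + z/k


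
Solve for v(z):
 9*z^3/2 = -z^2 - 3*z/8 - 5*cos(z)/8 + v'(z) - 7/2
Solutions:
 v(z) = C1 + 9*z^4/8 + z^3/3 + 3*z^2/16 + 7*z/2 + 5*sin(z)/8


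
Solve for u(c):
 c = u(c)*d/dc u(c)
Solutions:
 u(c) = -sqrt(C1 + c^2)
 u(c) = sqrt(C1 + c^2)


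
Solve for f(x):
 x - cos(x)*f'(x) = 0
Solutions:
 f(x) = C1 + Integral(x/cos(x), x)


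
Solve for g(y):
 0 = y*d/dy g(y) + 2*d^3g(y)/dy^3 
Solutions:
 g(y) = C1 + Integral(C2*airyai(-2^(2/3)*y/2) + C3*airybi(-2^(2/3)*y/2), y)


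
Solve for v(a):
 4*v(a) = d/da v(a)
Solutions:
 v(a) = C1*exp(4*a)


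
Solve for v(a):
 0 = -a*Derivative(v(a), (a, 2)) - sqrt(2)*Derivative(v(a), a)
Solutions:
 v(a) = C1 + C2*a^(1 - sqrt(2))


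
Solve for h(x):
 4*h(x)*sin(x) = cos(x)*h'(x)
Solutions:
 h(x) = C1/cos(x)^4


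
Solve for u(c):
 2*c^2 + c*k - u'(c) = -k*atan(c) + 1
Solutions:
 u(c) = C1 + 2*c^3/3 + c^2*k/2 - c + k*(c*atan(c) - log(c^2 + 1)/2)


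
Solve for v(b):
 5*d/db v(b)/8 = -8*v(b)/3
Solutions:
 v(b) = C1*exp(-64*b/15)


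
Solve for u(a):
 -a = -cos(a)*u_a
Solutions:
 u(a) = C1 + Integral(a/cos(a), a)


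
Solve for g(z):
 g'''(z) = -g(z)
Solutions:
 g(z) = C3*exp(-z) + (C1*sin(sqrt(3)*z/2) + C2*cos(sqrt(3)*z/2))*exp(z/2)


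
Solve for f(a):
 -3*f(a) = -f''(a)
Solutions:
 f(a) = C1*exp(-sqrt(3)*a) + C2*exp(sqrt(3)*a)


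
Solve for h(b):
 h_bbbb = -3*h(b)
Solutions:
 h(b) = (C1*sin(sqrt(2)*3^(1/4)*b/2) + C2*cos(sqrt(2)*3^(1/4)*b/2))*exp(-sqrt(2)*3^(1/4)*b/2) + (C3*sin(sqrt(2)*3^(1/4)*b/2) + C4*cos(sqrt(2)*3^(1/4)*b/2))*exp(sqrt(2)*3^(1/4)*b/2)


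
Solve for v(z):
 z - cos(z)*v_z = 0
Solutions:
 v(z) = C1 + Integral(z/cos(z), z)


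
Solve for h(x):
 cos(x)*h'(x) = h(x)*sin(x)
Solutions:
 h(x) = C1/cos(x)


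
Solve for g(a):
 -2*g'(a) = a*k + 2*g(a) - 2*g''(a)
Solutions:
 g(a) = C1*exp(a*(1 - sqrt(5))/2) + C2*exp(a*(1 + sqrt(5))/2) - a*k/2 + k/2


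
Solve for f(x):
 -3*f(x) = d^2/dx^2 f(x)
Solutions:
 f(x) = C1*sin(sqrt(3)*x) + C2*cos(sqrt(3)*x)


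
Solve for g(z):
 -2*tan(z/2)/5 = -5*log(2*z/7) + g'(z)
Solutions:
 g(z) = C1 + 5*z*log(z) - 5*z*log(7) - 5*z + 5*z*log(2) + 4*log(cos(z/2))/5


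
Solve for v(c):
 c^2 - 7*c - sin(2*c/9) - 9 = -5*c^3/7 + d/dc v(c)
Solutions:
 v(c) = C1 + 5*c^4/28 + c^3/3 - 7*c^2/2 - 9*c + 9*cos(2*c/9)/2


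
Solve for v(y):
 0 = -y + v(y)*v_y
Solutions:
 v(y) = -sqrt(C1 + y^2)
 v(y) = sqrt(C1 + y^2)


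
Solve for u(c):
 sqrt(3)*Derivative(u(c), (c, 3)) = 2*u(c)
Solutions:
 u(c) = C3*exp(2^(1/3)*3^(5/6)*c/3) + (C1*sin(6^(1/3)*c/2) + C2*cos(6^(1/3)*c/2))*exp(-2^(1/3)*3^(5/6)*c/6)


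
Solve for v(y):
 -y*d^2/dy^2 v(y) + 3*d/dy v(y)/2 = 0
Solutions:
 v(y) = C1 + C2*y^(5/2)


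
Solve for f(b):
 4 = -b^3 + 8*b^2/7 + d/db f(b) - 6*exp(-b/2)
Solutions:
 f(b) = C1 + b^4/4 - 8*b^3/21 + 4*b - 12*exp(-b/2)


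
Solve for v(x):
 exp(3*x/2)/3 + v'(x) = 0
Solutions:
 v(x) = C1 - 2*exp(3*x/2)/9


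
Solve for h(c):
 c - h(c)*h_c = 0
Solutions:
 h(c) = -sqrt(C1 + c^2)
 h(c) = sqrt(C1 + c^2)


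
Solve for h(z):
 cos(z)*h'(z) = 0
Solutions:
 h(z) = C1


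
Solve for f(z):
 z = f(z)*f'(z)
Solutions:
 f(z) = -sqrt(C1 + z^2)
 f(z) = sqrt(C1 + z^2)


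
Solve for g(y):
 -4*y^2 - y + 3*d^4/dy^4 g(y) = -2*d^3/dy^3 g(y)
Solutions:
 g(y) = C1 + C2*y + C3*y^2 + C4*exp(-2*y/3) + y^5/30 - 11*y^4/48 + 11*y^3/8


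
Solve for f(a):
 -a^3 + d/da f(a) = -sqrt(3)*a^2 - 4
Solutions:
 f(a) = C1 + a^4/4 - sqrt(3)*a^3/3 - 4*a


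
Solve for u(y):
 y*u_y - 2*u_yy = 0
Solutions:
 u(y) = C1 + C2*erfi(y/2)


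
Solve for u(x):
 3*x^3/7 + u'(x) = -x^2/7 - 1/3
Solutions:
 u(x) = C1 - 3*x^4/28 - x^3/21 - x/3


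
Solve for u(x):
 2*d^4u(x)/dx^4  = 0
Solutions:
 u(x) = C1 + C2*x + C3*x^2 + C4*x^3


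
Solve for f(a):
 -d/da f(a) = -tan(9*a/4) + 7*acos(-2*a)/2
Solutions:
 f(a) = C1 - 7*a*acos(-2*a)/2 - 7*sqrt(1 - 4*a^2)/4 - 4*log(cos(9*a/4))/9


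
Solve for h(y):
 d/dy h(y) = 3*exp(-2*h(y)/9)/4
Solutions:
 h(y) = 9*log(-sqrt(C1 + 3*y)) - 9*log(6) + 9*log(2)/2
 h(y) = 9*log(C1 + 3*y)/2 - 9*log(6) + 9*log(2)/2


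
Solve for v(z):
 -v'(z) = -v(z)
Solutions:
 v(z) = C1*exp(z)


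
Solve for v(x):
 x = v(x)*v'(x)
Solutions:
 v(x) = -sqrt(C1 + x^2)
 v(x) = sqrt(C1 + x^2)


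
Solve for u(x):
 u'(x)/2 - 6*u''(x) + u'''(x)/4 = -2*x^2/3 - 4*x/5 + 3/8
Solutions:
 u(x) = C1 + C2*exp(x*(12 - sqrt(142))) + C3*exp(x*(sqrt(142) + 12)) - 4*x^3/9 - 84*x^2/5 - 24067*x/60


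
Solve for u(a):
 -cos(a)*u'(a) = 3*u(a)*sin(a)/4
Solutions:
 u(a) = C1*cos(a)^(3/4)


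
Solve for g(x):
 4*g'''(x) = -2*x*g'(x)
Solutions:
 g(x) = C1 + Integral(C2*airyai(-2^(2/3)*x/2) + C3*airybi(-2^(2/3)*x/2), x)


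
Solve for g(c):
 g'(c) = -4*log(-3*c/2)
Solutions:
 g(c) = C1 - 4*c*log(-c) + 4*c*(-log(3) + log(2) + 1)


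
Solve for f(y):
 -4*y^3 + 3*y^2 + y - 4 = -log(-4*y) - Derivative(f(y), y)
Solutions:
 f(y) = C1 + y^4 - y^3 - y^2/2 - y*log(-y) + y*(5 - 2*log(2))


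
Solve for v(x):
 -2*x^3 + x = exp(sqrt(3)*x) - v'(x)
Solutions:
 v(x) = C1 + x^4/2 - x^2/2 + sqrt(3)*exp(sqrt(3)*x)/3


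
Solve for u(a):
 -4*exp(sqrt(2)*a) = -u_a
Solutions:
 u(a) = C1 + 2*sqrt(2)*exp(sqrt(2)*a)


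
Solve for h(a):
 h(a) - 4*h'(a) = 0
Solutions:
 h(a) = C1*exp(a/4)


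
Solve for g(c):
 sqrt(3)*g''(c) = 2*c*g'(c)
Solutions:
 g(c) = C1 + C2*erfi(3^(3/4)*c/3)


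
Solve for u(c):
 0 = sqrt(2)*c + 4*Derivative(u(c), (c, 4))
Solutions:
 u(c) = C1 + C2*c + C3*c^2 + C4*c^3 - sqrt(2)*c^5/480


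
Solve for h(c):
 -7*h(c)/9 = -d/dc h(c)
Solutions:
 h(c) = C1*exp(7*c/9)


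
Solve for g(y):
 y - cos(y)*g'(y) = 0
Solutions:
 g(y) = C1 + Integral(y/cos(y), y)


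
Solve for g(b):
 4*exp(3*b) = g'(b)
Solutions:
 g(b) = C1 + 4*exp(3*b)/3


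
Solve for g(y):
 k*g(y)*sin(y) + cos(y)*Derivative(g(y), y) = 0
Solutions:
 g(y) = C1*exp(k*log(cos(y)))


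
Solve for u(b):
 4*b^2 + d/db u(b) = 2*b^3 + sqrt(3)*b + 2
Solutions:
 u(b) = C1 + b^4/2 - 4*b^3/3 + sqrt(3)*b^2/2 + 2*b


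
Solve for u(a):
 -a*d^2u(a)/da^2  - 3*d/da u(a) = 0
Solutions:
 u(a) = C1 + C2/a^2


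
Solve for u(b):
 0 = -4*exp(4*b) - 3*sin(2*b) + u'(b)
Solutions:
 u(b) = C1 + exp(4*b) - 3*cos(2*b)/2


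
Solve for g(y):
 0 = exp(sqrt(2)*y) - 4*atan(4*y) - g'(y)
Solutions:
 g(y) = C1 - 4*y*atan(4*y) + sqrt(2)*exp(sqrt(2)*y)/2 + log(16*y^2 + 1)/2


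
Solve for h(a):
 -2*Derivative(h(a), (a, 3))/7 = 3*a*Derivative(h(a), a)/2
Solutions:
 h(a) = C1 + Integral(C2*airyai(-42^(1/3)*a/2) + C3*airybi(-42^(1/3)*a/2), a)


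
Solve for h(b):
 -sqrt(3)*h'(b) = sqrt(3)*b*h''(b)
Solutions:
 h(b) = C1 + C2*log(b)


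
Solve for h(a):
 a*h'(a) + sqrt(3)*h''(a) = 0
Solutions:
 h(a) = C1 + C2*erf(sqrt(2)*3^(3/4)*a/6)


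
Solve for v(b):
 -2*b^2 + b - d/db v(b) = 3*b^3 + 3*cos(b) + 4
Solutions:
 v(b) = C1 - 3*b^4/4 - 2*b^3/3 + b^2/2 - 4*b - 3*sin(b)


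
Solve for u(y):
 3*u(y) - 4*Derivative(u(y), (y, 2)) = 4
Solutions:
 u(y) = C1*exp(-sqrt(3)*y/2) + C2*exp(sqrt(3)*y/2) + 4/3


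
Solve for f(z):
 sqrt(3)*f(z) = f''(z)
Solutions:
 f(z) = C1*exp(-3^(1/4)*z) + C2*exp(3^(1/4)*z)


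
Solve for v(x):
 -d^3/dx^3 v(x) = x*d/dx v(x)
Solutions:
 v(x) = C1 + Integral(C2*airyai(-x) + C3*airybi(-x), x)


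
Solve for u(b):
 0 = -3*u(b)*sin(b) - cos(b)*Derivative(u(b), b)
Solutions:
 u(b) = C1*cos(b)^3


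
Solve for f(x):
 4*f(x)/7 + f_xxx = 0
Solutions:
 f(x) = C3*exp(-14^(2/3)*x/7) + (C1*sin(14^(2/3)*sqrt(3)*x/14) + C2*cos(14^(2/3)*sqrt(3)*x/14))*exp(14^(2/3)*x/14)


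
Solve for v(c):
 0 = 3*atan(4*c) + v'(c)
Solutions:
 v(c) = C1 - 3*c*atan(4*c) + 3*log(16*c^2 + 1)/8


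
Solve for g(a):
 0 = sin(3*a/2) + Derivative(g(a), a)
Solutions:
 g(a) = C1 + 2*cos(3*a/2)/3


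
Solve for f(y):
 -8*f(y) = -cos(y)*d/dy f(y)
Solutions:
 f(y) = C1*(sin(y)^4 + 4*sin(y)^3 + 6*sin(y)^2 + 4*sin(y) + 1)/(sin(y)^4 - 4*sin(y)^3 + 6*sin(y)^2 - 4*sin(y) + 1)


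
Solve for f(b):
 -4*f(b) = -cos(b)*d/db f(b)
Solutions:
 f(b) = C1*(sin(b)^2 + 2*sin(b) + 1)/(sin(b)^2 - 2*sin(b) + 1)


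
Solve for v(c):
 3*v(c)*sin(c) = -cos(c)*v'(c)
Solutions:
 v(c) = C1*cos(c)^3


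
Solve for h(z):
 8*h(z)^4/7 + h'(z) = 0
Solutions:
 h(z) = 7^(1/3)*(1/(C1 + 24*z))^(1/3)
 h(z) = 7^(1/3)*(-3^(2/3) - 3*3^(1/6)*I)*(1/(C1 + 8*z))^(1/3)/6
 h(z) = 7^(1/3)*(-3^(2/3) + 3*3^(1/6)*I)*(1/(C1 + 8*z))^(1/3)/6


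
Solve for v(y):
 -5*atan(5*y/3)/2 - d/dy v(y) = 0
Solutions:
 v(y) = C1 - 5*y*atan(5*y/3)/2 + 3*log(25*y^2 + 9)/4


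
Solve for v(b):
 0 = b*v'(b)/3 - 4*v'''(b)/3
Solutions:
 v(b) = C1 + Integral(C2*airyai(2^(1/3)*b/2) + C3*airybi(2^(1/3)*b/2), b)


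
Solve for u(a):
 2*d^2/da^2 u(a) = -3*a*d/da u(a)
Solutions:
 u(a) = C1 + C2*erf(sqrt(3)*a/2)


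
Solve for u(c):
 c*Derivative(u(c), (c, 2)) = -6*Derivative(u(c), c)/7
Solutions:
 u(c) = C1 + C2*c^(1/7)


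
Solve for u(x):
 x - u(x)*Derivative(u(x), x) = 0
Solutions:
 u(x) = -sqrt(C1 + x^2)
 u(x) = sqrt(C1 + x^2)


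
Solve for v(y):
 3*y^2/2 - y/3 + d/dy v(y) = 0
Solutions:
 v(y) = C1 - y^3/2 + y^2/6


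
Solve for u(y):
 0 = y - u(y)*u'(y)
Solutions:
 u(y) = -sqrt(C1 + y^2)
 u(y) = sqrt(C1 + y^2)


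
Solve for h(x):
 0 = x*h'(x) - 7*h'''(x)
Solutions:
 h(x) = C1 + Integral(C2*airyai(7^(2/3)*x/7) + C3*airybi(7^(2/3)*x/7), x)


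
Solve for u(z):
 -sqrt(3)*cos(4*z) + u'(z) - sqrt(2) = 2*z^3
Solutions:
 u(z) = C1 + z^4/2 + sqrt(2)*z + sqrt(3)*sin(4*z)/4


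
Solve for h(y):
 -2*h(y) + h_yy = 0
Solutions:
 h(y) = C1*exp(-sqrt(2)*y) + C2*exp(sqrt(2)*y)


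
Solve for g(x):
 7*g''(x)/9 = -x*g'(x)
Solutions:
 g(x) = C1 + C2*erf(3*sqrt(14)*x/14)


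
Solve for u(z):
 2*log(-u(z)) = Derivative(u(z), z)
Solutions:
 -li(-u(z)) = C1 + 2*z


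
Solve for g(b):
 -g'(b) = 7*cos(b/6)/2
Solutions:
 g(b) = C1 - 21*sin(b/6)


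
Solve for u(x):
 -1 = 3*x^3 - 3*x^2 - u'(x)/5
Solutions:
 u(x) = C1 + 15*x^4/4 - 5*x^3 + 5*x


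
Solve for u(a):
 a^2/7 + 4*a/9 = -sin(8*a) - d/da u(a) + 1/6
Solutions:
 u(a) = C1 - a^3/21 - 2*a^2/9 + a/6 + cos(8*a)/8


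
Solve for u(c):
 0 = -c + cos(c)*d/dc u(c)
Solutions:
 u(c) = C1 + Integral(c/cos(c), c)


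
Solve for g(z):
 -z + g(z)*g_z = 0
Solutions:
 g(z) = -sqrt(C1 + z^2)
 g(z) = sqrt(C1 + z^2)


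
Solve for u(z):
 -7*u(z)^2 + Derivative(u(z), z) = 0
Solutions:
 u(z) = -1/(C1 + 7*z)


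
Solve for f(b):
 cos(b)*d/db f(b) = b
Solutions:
 f(b) = C1 + Integral(b/cos(b), b)


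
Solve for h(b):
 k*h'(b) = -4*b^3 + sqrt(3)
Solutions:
 h(b) = C1 - b^4/k + sqrt(3)*b/k


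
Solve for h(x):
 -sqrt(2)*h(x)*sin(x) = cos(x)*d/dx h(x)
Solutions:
 h(x) = C1*cos(x)^(sqrt(2))


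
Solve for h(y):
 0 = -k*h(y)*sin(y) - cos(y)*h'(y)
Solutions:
 h(y) = C1*exp(k*log(cos(y)))


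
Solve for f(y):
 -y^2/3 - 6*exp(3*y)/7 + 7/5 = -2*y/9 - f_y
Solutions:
 f(y) = C1 + y^3/9 - y^2/9 - 7*y/5 + 2*exp(3*y)/7


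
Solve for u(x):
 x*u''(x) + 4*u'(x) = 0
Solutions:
 u(x) = C1 + C2/x^3


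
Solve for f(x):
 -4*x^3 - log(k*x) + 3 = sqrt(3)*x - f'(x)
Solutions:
 f(x) = C1 + x^4 + sqrt(3)*x^2/2 + x*log(k*x) - 4*x


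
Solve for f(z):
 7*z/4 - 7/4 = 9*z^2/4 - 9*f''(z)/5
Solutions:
 f(z) = C1 + C2*z + 5*z^4/48 - 35*z^3/216 + 35*z^2/72


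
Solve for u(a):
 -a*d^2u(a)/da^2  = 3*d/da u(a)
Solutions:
 u(a) = C1 + C2/a^2


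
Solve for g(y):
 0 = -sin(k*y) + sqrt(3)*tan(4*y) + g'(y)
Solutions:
 g(y) = C1 + Piecewise((-cos(k*y)/k, Ne(k, 0)), (0, True)) + sqrt(3)*log(cos(4*y))/4


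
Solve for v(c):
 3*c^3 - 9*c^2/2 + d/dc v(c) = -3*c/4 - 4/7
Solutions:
 v(c) = C1 - 3*c^4/4 + 3*c^3/2 - 3*c^2/8 - 4*c/7


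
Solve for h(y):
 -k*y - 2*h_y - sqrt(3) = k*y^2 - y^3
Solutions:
 h(y) = C1 - k*y^3/6 - k*y^2/4 + y^4/8 - sqrt(3)*y/2


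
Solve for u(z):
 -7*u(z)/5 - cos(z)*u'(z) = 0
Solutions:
 u(z) = C1*(sin(z) - 1)^(7/10)/(sin(z) + 1)^(7/10)


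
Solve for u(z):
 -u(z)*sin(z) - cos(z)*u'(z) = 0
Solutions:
 u(z) = C1*cos(z)


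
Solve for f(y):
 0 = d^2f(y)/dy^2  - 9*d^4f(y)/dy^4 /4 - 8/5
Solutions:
 f(y) = C1 + C2*y + C3*exp(-2*y/3) + C4*exp(2*y/3) + 4*y^2/5


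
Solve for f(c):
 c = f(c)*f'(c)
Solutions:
 f(c) = -sqrt(C1 + c^2)
 f(c) = sqrt(C1 + c^2)


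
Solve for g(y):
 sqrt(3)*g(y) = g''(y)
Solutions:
 g(y) = C1*exp(-3^(1/4)*y) + C2*exp(3^(1/4)*y)


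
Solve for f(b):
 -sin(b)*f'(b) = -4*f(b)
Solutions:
 f(b) = C1*(cos(b)^2 - 2*cos(b) + 1)/(cos(b)^2 + 2*cos(b) + 1)


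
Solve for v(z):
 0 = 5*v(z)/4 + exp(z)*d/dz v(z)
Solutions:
 v(z) = C1*exp(5*exp(-z)/4)


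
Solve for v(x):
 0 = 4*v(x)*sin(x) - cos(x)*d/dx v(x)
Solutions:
 v(x) = C1/cos(x)^4


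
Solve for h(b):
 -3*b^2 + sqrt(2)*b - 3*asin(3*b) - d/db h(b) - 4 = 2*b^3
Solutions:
 h(b) = C1 - b^4/2 - b^3 + sqrt(2)*b^2/2 - 3*b*asin(3*b) - 4*b - sqrt(1 - 9*b^2)
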